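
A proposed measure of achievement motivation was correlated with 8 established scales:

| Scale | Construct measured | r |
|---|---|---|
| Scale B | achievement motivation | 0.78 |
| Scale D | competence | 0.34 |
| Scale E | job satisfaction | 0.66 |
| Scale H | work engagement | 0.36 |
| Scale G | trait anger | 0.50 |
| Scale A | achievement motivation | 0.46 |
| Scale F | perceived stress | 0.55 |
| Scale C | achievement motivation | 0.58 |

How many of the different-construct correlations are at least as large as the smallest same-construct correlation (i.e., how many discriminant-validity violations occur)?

Convergent (same construct = achievement motivation): Scale B, Scale A, Scale C.
Smallest convergent = 0.46. Discriminant values: 0.34, 0.66, 0.36, 0.50, 0.55; count ≥ 0.46 → 3.

3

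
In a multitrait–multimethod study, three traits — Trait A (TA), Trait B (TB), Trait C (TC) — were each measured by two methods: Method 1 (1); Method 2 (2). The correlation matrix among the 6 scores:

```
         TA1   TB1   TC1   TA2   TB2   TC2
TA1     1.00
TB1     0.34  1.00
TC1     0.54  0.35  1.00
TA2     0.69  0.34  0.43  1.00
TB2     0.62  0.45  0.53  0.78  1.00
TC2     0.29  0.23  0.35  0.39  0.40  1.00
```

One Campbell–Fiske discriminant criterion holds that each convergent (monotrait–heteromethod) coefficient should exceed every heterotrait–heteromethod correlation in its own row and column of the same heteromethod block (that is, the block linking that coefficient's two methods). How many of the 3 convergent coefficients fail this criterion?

Each convergent coefficient versus the relevant comparison correlations:
TA (methods 1·2): 0.69 vs {0.62, 0.34, 0.29, 0.43} → pass.
TB (methods 1·2): 0.45 vs {0.34, 0.62, 0.23, 0.53} → fail.
TC (methods 1·2): 0.35 vs {0.43, 0.29, 0.53, 0.23} → fail.
2 of 3 fail.

2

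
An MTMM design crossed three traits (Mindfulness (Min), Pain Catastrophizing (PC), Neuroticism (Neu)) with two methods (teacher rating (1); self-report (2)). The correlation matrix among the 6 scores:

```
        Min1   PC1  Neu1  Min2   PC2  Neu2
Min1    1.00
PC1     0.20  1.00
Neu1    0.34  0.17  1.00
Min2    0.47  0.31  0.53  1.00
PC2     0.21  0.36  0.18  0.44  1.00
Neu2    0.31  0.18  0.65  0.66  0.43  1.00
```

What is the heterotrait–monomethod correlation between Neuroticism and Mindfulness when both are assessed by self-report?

0.66

Different traits, same method: r(Neu2, Min2) = 0.66.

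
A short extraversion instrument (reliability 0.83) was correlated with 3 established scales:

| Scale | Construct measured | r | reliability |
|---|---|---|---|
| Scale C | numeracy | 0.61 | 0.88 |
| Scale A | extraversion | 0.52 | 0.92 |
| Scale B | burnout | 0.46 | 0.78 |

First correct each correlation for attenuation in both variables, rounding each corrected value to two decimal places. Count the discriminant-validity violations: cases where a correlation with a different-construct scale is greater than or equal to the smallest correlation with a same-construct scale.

Disattenuated r (r / √(r_scale · r_new)):
  Scale C (disc): 0.61 / √(0.88·0.83) = 0.71
  Scale A (conv): 0.52 / √(0.92·0.83) = 0.60
  Scale B (disc): 0.46 / √(0.78·0.83) = 0.57
Smallest convergent = 0.60. Discriminant values: 0.71, 0.57; count ≥ 0.60 → 1.

1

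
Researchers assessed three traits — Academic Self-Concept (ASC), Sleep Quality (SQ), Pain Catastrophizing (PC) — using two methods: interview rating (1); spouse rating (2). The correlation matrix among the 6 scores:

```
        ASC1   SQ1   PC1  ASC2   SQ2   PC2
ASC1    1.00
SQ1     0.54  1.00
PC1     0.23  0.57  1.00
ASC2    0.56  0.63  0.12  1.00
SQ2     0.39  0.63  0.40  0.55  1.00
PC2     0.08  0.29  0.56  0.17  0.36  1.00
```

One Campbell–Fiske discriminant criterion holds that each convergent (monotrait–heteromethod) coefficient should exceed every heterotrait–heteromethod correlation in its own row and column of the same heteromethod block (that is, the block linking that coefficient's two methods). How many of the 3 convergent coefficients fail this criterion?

Checking each validity diagonal entry against its comparison values:
ASC (methods 1·2): 0.56 vs {0.39, 0.63, 0.08, 0.12} → fail.
SQ (methods 1·2): 0.63 vs {0.63, 0.39, 0.29, 0.40} → fail.
PC (methods 1·2): 0.56 vs {0.12, 0.08, 0.40, 0.29} → pass.
2 of 3 fail.

2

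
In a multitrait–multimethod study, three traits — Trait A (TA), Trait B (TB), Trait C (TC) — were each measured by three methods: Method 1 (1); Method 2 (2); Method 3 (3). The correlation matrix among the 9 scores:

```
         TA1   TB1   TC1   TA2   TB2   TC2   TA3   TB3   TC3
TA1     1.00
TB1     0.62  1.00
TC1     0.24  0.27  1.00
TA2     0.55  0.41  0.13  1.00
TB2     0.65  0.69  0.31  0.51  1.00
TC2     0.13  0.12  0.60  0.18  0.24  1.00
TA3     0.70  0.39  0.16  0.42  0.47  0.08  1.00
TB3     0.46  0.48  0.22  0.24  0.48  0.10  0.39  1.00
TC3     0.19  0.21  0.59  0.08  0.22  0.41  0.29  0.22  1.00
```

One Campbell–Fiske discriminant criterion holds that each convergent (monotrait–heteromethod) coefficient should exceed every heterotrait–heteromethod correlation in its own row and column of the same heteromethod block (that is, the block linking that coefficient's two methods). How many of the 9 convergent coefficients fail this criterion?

Convergent coefficients and their comparison sets:
TA (methods 1·2): 0.55 vs {0.65, 0.41, 0.13, 0.13} → fail.
TA (methods 1·3): 0.70 vs {0.46, 0.39, 0.19, 0.16} → pass.
TA (methods 2·3): 0.42 vs {0.24, 0.47, 0.08, 0.08} → fail.
TB (methods 1·2): 0.69 vs {0.41, 0.65, 0.12, 0.31} → pass.
TB (methods 1·3): 0.48 vs {0.39, 0.46, 0.21, 0.22} → pass.
TB (methods 2·3): 0.48 vs {0.47, 0.24, 0.22, 0.10} → pass.
TC (methods 1·2): 0.60 vs {0.13, 0.13, 0.31, 0.12} → pass.
TC (methods 1·3): 0.59 vs {0.16, 0.19, 0.22, 0.21} → pass.
TC (methods 2·3): 0.41 vs {0.08, 0.08, 0.10, 0.22} → pass.
2 of 9 fail.

2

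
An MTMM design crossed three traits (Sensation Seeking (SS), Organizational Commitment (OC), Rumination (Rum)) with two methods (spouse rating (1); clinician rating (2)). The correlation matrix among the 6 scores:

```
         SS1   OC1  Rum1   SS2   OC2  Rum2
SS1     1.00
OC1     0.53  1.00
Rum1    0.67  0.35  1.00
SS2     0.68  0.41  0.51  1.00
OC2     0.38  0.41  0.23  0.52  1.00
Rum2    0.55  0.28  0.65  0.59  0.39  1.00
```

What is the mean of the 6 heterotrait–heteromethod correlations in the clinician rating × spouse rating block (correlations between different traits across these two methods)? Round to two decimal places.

HTHM values (method 2 × method 1): 0.41, 0.51, 0.38, 0.23, 0.55, 0.28; mean = 2.36/6 = 0.39.

0.39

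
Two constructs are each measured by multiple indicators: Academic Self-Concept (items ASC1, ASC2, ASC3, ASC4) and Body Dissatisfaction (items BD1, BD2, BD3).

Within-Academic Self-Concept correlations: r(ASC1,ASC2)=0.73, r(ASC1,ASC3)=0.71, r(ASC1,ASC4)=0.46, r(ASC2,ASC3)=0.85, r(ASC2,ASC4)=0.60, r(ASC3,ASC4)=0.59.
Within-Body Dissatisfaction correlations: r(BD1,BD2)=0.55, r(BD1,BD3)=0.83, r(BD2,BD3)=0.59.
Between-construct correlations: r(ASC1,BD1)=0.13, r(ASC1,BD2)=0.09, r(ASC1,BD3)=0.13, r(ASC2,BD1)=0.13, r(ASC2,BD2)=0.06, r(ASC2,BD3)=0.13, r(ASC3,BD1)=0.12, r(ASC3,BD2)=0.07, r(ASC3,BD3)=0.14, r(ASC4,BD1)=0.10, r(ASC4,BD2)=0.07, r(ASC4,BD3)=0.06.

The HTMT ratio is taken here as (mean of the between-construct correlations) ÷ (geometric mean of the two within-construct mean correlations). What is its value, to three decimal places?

Mean between = 1.23/12 = 0.1025.
Mean within-ASC = 3.94/6 = 0.6567; mean within-BD = 1.97/3 = 0.6567.
Geometric mean = √(0.6567 × 0.6567) = 0.6567.
HTMT = 0.1025 / 0.6567 = 0.156.

0.156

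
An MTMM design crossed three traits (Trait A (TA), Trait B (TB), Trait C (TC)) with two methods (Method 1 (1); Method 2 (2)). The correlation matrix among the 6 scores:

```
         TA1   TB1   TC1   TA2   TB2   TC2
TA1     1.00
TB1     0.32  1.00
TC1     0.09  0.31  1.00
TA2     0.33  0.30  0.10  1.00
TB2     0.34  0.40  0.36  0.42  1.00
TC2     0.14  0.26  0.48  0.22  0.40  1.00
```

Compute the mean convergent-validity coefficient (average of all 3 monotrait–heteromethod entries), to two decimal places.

0.40

Convergent values: 0.33, 0.40, 0.48; mean = 1.21/3 = 0.40.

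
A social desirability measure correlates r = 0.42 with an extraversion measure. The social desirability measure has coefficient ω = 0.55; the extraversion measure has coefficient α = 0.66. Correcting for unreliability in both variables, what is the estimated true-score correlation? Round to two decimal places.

0.70

r_true = r_obs / √(r_xx · r_yy) = 0.42 / √(0.55 × 0.66) = 0.42 / √0.3630 = 0.42 / 0.6025 ≈ 0.70.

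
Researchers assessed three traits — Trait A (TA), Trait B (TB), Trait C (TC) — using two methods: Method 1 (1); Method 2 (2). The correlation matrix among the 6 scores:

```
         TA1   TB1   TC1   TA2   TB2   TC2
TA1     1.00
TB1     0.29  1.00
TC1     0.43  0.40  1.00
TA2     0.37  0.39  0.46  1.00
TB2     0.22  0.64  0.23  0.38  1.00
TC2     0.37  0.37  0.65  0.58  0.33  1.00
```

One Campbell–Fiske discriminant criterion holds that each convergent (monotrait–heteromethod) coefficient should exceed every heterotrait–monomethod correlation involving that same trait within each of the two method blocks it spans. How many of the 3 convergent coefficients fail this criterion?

Checking each validity diagonal entry against its comparison values:
TA (methods 1·2): 0.37 vs {0.29, 0.38, 0.43, 0.58} → fail.
TB (methods 1·2): 0.64 vs {0.29, 0.38, 0.40, 0.33} → pass.
TC (methods 1·2): 0.65 vs {0.43, 0.58, 0.40, 0.33} → pass.
1 of 3 fail.

1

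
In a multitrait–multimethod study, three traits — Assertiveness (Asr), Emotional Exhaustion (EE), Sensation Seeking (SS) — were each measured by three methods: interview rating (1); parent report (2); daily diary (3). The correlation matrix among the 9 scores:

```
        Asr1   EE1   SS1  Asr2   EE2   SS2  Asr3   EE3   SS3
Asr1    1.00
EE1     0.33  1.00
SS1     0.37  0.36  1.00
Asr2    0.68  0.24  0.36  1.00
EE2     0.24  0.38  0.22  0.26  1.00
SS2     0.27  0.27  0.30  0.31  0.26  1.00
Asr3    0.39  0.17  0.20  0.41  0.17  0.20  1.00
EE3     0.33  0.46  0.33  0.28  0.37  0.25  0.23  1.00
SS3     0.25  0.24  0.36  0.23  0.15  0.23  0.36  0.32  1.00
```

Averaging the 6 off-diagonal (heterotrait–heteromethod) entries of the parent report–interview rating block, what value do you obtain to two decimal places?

HTHM values (method 2 × method 1): 0.24, 0.36, 0.24, 0.22, 0.27, 0.27; mean = 1.60/6 = 0.27.

0.27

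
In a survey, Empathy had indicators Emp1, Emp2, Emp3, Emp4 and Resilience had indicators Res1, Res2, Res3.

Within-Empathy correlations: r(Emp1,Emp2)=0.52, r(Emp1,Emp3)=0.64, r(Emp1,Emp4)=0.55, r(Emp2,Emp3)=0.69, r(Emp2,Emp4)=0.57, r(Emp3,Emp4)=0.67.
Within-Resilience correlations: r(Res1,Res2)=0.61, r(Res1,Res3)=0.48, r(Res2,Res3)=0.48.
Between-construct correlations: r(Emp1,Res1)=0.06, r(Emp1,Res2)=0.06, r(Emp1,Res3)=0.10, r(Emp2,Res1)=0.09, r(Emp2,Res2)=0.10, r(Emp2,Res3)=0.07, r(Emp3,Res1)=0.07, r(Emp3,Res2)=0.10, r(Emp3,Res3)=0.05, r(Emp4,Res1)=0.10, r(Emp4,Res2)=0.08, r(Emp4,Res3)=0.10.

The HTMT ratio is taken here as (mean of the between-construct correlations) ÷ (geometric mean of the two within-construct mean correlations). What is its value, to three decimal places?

Mean heterotrait r = 0.98/12 = 0.0817.
Mean within-Emp = 3.64/6 = 0.6067; mean within-Res = 1.57/3 = 0.5233.
Geometric mean = √(0.6067 × 0.5233) = 0.5635.
HTMT = 0.0817 / 0.5635 = 0.145.

0.145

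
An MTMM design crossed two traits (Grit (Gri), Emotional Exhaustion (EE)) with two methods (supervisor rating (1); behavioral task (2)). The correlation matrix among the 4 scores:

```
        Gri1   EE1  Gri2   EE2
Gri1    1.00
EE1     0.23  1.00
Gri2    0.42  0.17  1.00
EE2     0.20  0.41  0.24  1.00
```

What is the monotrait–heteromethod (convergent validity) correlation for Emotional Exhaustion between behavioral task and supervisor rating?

Same trait (EE), different methods: r(EE2, EE1) = 0.41.

0.41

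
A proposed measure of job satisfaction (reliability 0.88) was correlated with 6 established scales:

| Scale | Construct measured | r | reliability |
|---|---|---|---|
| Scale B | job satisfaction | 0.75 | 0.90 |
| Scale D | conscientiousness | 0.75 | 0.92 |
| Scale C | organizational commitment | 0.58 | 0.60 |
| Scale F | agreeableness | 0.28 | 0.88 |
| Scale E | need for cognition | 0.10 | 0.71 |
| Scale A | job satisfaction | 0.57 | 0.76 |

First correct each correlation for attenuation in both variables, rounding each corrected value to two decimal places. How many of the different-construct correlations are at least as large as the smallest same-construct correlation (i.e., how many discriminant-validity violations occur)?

Disattenuated r (r / √(r_scale · r_new)):
  Scale B (conv): 0.75 / √(0.90·0.88) = 0.84
  Scale D (disc): 0.75 / √(0.92·0.88) = 0.83
  Scale C (disc): 0.58 / √(0.60·0.88) = 0.80
  Scale F (disc): 0.28 / √(0.88·0.88) = 0.32
  Scale E (disc): 0.10 / √(0.71·0.88) = 0.13
  Scale A (conv): 0.57 / √(0.76·0.88) = 0.70
Smallest convergent = 0.70. Discriminant values: 0.83, 0.80, 0.32, 0.13; count ≥ 0.70 → 2.

2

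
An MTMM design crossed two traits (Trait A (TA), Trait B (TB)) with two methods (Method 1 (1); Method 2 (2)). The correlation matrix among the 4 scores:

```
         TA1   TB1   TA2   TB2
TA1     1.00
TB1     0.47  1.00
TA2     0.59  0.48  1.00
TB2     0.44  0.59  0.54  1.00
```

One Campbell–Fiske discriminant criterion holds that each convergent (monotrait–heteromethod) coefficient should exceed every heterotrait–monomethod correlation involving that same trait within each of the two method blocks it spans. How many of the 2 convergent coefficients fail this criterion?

0

Each convergent coefficient versus the relevant comparison correlations:
TA (methods 1·2): 0.59 vs {0.47, 0.54} → pass.
TB (methods 1·2): 0.59 vs {0.47, 0.54} → pass.
0 of 2 fail.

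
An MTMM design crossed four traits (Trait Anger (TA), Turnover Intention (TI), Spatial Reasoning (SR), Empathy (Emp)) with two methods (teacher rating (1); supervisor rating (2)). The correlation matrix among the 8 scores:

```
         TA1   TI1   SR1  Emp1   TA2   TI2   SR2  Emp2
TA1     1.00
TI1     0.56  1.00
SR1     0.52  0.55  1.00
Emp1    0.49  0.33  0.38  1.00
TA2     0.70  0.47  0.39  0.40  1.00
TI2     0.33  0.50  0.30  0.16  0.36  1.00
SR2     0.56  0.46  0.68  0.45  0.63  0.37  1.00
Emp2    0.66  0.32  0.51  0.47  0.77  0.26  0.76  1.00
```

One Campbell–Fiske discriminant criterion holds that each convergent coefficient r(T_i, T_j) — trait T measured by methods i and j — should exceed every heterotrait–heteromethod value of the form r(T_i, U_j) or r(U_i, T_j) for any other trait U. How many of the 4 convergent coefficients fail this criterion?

Convergent coefficients and their comparison sets:
TA (methods 1·2): 0.70 vs {0.33, 0.47, 0.56, 0.39, 0.66, 0.40} → pass.
TI (methods 1·2): 0.50 vs {0.47, 0.33, 0.46, 0.30, 0.32, 0.16} → pass.
SR (methods 1·2): 0.68 vs {0.39, 0.56, 0.30, 0.46, 0.51, 0.45} → pass.
Emp (methods 1·2): 0.47 vs {0.40, 0.66, 0.16, 0.32, 0.45, 0.51} → fail.
1 of 4 fail.

1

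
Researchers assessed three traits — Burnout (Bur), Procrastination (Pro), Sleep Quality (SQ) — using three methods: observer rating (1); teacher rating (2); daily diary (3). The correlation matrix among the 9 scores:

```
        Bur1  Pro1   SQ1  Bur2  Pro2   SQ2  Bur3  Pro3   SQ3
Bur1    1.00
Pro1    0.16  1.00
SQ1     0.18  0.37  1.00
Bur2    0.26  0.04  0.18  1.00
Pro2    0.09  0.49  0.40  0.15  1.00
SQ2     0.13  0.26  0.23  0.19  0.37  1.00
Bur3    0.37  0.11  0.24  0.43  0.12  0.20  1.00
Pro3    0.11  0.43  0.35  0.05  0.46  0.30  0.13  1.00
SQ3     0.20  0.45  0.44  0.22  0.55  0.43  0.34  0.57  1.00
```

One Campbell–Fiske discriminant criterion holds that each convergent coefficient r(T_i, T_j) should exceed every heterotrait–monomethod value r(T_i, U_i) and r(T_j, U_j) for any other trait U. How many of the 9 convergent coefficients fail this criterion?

5

Convergent coefficients and their comparison sets:
Bur (methods 1·2): 0.26 vs {0.16, 0.15, 0.18, 0.19} → pass.
Bur (methods 1·3): 0.37 vs {0.16, 0.13, 0.18, 0.34} → pass.
Bur (methods 2·3): 0.43 vs {0.15, 0.13, 0.19, 0.34} → pass.
Pro (methods 1·2): 0.49 vs {0.16, 0.15, 0.37, 0.37} → pass.
Pro (methods 1·3): 0.43 vs {0.16, 0.13, 0.37, 0.57} → fail.
Pro (methods 2·3): 0.46 vs {0.15, 0.13, 0.37, 0.57} → fail.
SQ (methods 1·2): 0.23 vs {0.18, 0.19, 0.37, 0.37} → fail.
SQ (methods 1·3): 0.44 vs {0.18, 0.34, 0.37, 0.57} → fail.
SQ (methods 2·3): 0.43 vs {0.19, 0.34, 0.37, 0.57} → fail.
5 of 9 fail.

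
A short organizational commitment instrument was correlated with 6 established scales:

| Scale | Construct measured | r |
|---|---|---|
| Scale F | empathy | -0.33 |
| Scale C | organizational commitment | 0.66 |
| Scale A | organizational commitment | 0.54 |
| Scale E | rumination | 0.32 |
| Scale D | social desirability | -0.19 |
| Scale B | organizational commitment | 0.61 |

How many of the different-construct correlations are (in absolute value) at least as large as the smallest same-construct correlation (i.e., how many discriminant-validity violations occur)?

0

Convergent (same construct = organizational commitment): Scale C, Scale A, Scale B.
Smallest convergent = 0.54. Discriminant |r|: 0.33, 0.32, 0.19; count ≥ 0.54 → 0.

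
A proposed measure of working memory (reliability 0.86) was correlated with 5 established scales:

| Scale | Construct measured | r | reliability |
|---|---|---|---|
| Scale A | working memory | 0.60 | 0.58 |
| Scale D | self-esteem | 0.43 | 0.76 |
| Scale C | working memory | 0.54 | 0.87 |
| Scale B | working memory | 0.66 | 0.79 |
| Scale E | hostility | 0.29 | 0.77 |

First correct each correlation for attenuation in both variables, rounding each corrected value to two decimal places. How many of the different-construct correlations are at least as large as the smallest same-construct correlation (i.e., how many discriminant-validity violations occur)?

Disattenuated r (r / √(r_scale · r_new)):
  Scale A (conv): 0.60 / √(0.58·0.86) = 0.85
  Scale D (disc): 0.43 / √(0.76·0.86) = 0.53
  Scale C (conv): 0.54 / √(0.87·0.86) = 0.62
  Scale B (conv): 0.66 / √(0.79·0.86) = 0.80
  Scale E (disc): 0.29 / √(0.77·0.86) = 0.36
Smallest convergent = 0.62. Discriminant values: 0.53, 0.36; count ≥ 0.62 → 0.

0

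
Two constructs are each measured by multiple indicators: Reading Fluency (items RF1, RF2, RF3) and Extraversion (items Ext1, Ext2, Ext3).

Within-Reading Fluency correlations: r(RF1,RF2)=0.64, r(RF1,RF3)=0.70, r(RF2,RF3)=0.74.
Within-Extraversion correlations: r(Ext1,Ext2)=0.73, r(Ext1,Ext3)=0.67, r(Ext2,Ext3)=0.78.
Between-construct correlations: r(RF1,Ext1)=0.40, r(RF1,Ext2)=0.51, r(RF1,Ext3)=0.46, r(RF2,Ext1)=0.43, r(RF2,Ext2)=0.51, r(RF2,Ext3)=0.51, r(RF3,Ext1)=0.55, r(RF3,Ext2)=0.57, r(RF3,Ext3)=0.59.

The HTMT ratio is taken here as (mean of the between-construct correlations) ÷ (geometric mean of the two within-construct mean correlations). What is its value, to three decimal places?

Between-construct mean = 4.53/9 = 0.5033.
Mean within-RF = 2.08/3 = 0.6933; mean within-Ext = 2.18/3 = 0.7267.
Geometric mean = √(0.6933 × 0.7267) = 0.7098.
HTMT = 0.5033 / 0.7098 = 0.709.

0.709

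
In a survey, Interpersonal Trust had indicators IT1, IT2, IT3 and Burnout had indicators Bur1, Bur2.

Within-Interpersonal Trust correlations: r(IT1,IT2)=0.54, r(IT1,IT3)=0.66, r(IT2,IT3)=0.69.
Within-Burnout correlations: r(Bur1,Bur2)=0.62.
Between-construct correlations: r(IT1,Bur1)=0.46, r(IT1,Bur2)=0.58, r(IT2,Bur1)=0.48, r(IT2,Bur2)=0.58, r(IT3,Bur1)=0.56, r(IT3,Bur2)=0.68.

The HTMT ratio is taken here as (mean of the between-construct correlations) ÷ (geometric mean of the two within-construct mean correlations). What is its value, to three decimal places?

Between-construct mean = 3.34/6 = 0.5567.
Mean within-IT = 1.89/3 = 0.6300; mean within-Bur = 0.62/1 = 0.6200.
Geometric mean = √(0.6300 × 0.6200) = 0.6250.
HTMT = 0.5567 / 0.6250 = 0.891.

0.891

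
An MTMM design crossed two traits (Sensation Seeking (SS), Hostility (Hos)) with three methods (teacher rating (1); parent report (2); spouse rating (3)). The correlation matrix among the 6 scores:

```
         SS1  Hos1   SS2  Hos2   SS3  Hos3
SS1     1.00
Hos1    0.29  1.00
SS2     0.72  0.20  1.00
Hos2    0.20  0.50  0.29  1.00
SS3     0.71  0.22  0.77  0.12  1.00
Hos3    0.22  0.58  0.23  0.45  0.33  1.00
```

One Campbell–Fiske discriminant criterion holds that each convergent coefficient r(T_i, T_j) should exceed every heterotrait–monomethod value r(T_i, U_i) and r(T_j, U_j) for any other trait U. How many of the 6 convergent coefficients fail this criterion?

Each convergent coefficient versus the relevant comparison correlations:
SS (methods 1·2): 0.72 vs {0.29, 0.29} → pass.
SS (methods 1·3): 0.71 vs {0.29, 0.33} → pass.
SS (methods 2·3): 0.77 vs {0.29, 0.33} → pass.
Hos (methods 1·2): 0.50 vs {0.29, 0.29} → pass.
Hos (methods 1·3): 0.58 vs {0.29, 0.33} → pass.
Hos (methods 2·3): 0.45 vs {0.29, 0.33} → pass.
0 of 6 fail.

0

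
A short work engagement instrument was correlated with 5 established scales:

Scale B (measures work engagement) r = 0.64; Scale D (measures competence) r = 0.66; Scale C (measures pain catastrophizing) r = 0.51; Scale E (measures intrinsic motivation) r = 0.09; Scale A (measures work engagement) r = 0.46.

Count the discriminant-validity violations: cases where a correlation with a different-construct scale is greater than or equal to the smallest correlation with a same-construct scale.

2

Convergent (same construct = work engagement): Scale B, Scale A.
Smallest convergent = 0.46. Discriminant values: 0.66, 0.51, 0.09; count ≥ 0.46 → 2.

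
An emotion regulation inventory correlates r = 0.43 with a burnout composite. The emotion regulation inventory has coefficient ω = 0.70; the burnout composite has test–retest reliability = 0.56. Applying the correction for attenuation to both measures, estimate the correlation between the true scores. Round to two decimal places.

0.69

r_true = r_obs / √(r_xx · r_yy) = 0.43 / √(0.70 × 0.56) = 0.43 / √0.3920 = 0.43 / 0.6261 ≈ 0.69.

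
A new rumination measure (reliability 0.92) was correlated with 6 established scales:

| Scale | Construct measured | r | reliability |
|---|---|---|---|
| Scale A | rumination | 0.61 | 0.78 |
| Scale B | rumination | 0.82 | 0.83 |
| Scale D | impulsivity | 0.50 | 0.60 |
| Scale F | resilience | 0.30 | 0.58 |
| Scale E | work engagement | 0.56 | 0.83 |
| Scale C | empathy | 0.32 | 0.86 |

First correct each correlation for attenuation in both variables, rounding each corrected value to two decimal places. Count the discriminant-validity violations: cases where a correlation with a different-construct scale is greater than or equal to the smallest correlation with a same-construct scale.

0

Disattenuated r (r / √(r_scale · r_new)):
  Scale A (conv): 0.61 / √(0.78·0.92) = 0.72
  Scale B (conv): 0.82 / √(0.83·0.92) = 0.94
  Scale D (disc): 0.50 / √(0.60·0.92) = 0.67
  Scale F (disc): 0.30 / √(0.58·0.92) = 0.41
  Scale E (disc): 0.56 / √(0.83·0.92) = 0.64
  Scale C (disc): 0.32 / √(0.86·0.92) = 0.36
Smallest convergent = 0.72. Discriminant values: 0.67, 0.41, 0.64, 0.36; count ≥ 0.72 → 0.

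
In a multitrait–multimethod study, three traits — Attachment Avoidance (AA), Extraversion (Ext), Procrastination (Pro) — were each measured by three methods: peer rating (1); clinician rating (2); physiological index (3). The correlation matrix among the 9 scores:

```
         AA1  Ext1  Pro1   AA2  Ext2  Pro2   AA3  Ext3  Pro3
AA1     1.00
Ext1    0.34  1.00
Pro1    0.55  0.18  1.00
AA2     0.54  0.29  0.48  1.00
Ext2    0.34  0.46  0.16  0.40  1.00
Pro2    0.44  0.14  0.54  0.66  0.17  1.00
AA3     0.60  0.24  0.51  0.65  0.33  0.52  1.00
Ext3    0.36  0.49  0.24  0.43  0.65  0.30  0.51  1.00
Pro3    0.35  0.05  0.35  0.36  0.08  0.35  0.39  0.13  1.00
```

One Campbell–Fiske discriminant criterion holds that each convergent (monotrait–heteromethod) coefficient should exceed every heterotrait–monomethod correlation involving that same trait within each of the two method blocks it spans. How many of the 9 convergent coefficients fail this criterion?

6

Convergent coefficients and their comparison sets:
AA (methods 1·2): 0.54 vs {0.34, 0.40, 0.55, 0.66} → fail.
AA (methods 1·3): 0.60 vs {0.34, 0.51, 0.55, 0.39} → pass.
AA (methods 2·3): 0.65 vs {0.40, 0.51, 0.66, 0.39} → fail.
Ext (methods 1·2): 0.46 vs {0.34, 0.40, 0.18, 0.17} → pass.
Ext (methods 1·3): 0.49 vs {0.34, 0.51, 0.18, 0.13} → fail.
Ext (methods 2·3): 0.65 vs {0.40, 0.51, 0.17, 0.13} → pass.
Pro (methods 1·2): 0.54 vs {0.55, 0.66, 0.18, 0.17} → fail.
Pro (methods 1·3): 0.35 vs {0.55, 0.39, 0.18, 0.13} → fail.
Pro (methods 2·3): 0.35 vs {0.66, 0.39, 0.17, 0.13} → fail.
6 of 9 fail.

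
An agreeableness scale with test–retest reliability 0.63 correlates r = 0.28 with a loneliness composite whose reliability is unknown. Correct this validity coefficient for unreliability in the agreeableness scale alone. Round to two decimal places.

Single correction: r_c = r_obs / √r_xx = 0.28 / √0.63 = 0.28 / 0.7937 ≈ 0.35.

0.35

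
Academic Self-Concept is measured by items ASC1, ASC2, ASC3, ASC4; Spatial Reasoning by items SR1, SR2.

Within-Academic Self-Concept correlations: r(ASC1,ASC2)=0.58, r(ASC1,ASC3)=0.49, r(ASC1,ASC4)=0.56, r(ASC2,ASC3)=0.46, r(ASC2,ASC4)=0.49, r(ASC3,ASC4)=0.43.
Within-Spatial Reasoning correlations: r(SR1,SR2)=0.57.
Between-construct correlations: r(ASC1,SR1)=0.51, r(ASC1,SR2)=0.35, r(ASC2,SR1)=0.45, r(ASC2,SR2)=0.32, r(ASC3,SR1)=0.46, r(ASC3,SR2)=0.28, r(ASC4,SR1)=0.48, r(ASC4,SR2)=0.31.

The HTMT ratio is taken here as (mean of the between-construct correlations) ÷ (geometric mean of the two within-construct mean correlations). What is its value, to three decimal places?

0.739

Mean between = 3.16/8 = 0.3950.
Mean within-ASC = 3.01/6 = 0.5017; mean within-SR = 0.57/1 = 0.5700.
Geometric mean = √(0.5017 × 0.5700) = 0.5348.
HTMT = 0.3950 / 0.5348 = 0.739.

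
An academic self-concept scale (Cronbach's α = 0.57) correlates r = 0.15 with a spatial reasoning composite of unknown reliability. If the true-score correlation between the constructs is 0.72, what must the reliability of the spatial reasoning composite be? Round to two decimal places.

r_true = r_obs / √(r_xx · r_yy) ⇒ 0.72 = 0.15 / √(0.57 · r_yy).
√(0.57 · r_yy) = 0.15 / 0.72 = 0.2083; 0.57 · r_yy = 0.0434; r_yy = 0.0434 / 0.57 ≈ 0.08.

0.08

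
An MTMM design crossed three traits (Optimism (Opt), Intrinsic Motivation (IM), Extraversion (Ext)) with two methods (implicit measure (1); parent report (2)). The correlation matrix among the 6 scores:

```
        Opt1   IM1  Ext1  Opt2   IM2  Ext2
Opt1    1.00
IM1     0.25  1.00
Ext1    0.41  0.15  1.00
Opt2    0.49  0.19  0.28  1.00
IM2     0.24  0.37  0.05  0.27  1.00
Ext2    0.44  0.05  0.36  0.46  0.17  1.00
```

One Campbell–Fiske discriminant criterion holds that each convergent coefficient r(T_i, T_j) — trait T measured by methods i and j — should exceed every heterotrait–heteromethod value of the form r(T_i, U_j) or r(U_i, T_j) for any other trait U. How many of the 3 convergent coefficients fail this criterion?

Each convergent coefficient versus the relevant comparison correlations:
Opt (methods 1·2): 0.49 vs {0.24, 0.19, 0.44, 0.28} → pass.
IM (methods 1·2): 0.37 vs {0.19, 0.24, 0.05, 0.05} → pass.
Ext (methods 1·2): 0.36 vs {0.28, 0.44, 0.05, 0.05} → fail.
1 of 3 fail.

1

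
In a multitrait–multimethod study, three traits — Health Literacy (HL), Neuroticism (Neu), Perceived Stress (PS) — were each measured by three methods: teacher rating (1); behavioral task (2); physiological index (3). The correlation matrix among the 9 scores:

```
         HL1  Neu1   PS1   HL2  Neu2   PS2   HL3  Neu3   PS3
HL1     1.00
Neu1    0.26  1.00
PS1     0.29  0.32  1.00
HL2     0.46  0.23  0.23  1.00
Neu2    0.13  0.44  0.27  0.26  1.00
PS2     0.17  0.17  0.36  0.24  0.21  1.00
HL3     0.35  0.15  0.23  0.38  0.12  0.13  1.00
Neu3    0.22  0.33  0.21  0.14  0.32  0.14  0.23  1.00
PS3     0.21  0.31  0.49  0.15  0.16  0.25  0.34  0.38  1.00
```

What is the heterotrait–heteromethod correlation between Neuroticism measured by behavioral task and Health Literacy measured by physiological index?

Different traits and methods: r(Neu2, HL3) = 0.12.

0.12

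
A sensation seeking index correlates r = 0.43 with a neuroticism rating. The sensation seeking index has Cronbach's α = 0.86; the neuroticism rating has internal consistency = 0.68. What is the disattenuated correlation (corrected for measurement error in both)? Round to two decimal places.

r_true = r_obs / √(r_xx · r_yy) = 0.43 / √(0.86 × 0.68) = 0.43 / √0.5848 = 0.43 / 0.7647 ≈ 0.56.

0.56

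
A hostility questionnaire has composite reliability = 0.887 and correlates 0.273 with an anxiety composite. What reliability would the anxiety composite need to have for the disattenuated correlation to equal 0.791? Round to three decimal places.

0.134

r_true = r_obs / √(r_xx · r_yy) ⇒ 0.791 = 0.273 / √(0.887 · r_yy).
√(0.887 · r_yy) = 0.273 / 0.791 = 0.3451; 0.887 · r_yy = 0.1191; r_yy = 0.1191 / 0.887 ≈ 0.134.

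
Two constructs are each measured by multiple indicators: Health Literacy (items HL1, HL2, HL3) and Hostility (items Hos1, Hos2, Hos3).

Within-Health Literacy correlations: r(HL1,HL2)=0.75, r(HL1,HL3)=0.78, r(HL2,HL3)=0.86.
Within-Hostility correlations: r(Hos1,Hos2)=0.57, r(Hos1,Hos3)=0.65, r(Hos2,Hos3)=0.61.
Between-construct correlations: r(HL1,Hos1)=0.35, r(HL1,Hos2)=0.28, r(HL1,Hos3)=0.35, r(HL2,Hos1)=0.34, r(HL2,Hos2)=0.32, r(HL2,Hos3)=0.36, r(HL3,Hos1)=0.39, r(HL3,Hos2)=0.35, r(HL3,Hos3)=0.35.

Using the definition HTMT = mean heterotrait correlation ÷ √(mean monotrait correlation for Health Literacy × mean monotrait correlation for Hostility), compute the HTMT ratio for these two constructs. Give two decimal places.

0.49

Mean heterotrait r = 3.09/9 = 0.3433.
Mean within-HL = 2.39/3 = 0.7967; mean within-Hos = 1.83/3 = 0.6100.
Geometric mean = √(0.7967 × 0.6100) = 0.6971.
HTMT = 0.3433 / 0.6971 = 0.49.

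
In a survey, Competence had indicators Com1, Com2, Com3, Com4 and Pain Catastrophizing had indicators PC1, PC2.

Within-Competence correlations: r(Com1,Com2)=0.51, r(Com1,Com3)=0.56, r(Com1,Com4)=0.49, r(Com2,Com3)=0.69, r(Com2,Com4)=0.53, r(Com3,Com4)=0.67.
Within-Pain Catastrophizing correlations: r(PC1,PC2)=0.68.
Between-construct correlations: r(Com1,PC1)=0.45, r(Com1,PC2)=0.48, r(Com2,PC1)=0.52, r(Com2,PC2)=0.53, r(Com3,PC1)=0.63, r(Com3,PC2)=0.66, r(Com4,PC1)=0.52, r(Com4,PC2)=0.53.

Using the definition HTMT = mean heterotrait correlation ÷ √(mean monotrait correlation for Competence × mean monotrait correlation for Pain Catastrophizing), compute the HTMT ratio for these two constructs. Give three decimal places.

0.864

Mean heterotrait r = 4.32/8 = 0.5400.
Mean within-Com = 3.45/6 = 0.5750; mean within-PC = 0.68/1 = 0.6800.
Geometric mean = √(0.5750 × 0.6800) = 0.6253.
HTMT = 0.5400 / 0.6253 = 0.864.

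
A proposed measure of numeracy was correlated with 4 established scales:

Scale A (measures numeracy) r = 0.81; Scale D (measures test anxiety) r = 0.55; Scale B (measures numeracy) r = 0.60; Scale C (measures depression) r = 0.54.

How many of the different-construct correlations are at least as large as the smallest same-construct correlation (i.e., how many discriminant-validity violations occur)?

Convergent (same construct = numeracy): Scale A, Scale B.
Smallest convergent = 0.60. Discriminant values: 0.55, 0.54; count ≥ 0.60 → 0.

0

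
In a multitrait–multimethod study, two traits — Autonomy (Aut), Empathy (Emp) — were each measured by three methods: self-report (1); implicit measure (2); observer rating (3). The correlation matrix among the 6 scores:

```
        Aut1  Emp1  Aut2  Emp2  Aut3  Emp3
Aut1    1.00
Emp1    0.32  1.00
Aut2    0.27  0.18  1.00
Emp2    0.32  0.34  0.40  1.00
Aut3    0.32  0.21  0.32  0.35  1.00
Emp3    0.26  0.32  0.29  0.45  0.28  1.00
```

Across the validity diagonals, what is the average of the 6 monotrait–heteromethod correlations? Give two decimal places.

0.34

Convergent values: 0.27, 0.32, 0.32, 0.34, 0.32, 0.45; mean = 2.02/6 = 0.34.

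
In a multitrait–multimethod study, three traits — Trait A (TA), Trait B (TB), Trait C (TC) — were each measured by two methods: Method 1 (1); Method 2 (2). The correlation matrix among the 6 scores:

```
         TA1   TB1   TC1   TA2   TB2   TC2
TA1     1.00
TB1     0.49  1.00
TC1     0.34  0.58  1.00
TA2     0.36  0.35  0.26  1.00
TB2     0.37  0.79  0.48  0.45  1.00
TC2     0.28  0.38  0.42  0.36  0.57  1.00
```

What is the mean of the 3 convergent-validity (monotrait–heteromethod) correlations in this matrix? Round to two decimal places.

0.52

Convergent values: 0.36, 0.79, 0.42; mean = 1.57/3 = 0.52.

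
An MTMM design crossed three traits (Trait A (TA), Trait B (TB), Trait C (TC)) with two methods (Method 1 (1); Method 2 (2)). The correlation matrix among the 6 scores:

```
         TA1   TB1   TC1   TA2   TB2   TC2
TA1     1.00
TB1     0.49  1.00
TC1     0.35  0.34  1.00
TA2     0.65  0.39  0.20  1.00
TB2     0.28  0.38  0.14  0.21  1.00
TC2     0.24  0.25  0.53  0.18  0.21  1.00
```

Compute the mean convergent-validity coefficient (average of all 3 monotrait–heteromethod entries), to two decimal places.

Convergent values: 0.65, 0.38, 0.53; mean = 1.56/3 = 0.52.

0.52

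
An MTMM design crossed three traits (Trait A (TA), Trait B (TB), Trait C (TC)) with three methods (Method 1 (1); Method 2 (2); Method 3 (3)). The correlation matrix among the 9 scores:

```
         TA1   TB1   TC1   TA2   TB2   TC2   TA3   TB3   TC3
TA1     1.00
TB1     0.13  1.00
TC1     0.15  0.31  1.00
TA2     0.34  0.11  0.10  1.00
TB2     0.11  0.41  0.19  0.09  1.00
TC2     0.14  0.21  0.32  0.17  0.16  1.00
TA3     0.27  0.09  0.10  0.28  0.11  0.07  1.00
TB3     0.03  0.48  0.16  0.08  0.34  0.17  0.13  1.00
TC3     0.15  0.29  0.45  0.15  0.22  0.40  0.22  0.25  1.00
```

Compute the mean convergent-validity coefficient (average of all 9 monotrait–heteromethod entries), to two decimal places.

0.37

Convergent values: 0.34, 0.27, 0.28, 0.41, 0.48, 0.34, 0.32, 0.45, 0.40; mean = 3.29/9 = 0.37.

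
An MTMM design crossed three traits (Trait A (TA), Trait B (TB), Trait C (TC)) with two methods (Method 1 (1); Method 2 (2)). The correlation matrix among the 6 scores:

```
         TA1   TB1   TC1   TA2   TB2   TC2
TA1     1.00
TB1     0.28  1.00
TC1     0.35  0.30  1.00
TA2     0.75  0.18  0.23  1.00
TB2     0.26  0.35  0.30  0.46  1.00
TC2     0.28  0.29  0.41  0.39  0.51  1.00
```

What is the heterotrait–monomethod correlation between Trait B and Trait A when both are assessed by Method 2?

Different traits, same method: r(TB2, TA2) = 0.46.

0.46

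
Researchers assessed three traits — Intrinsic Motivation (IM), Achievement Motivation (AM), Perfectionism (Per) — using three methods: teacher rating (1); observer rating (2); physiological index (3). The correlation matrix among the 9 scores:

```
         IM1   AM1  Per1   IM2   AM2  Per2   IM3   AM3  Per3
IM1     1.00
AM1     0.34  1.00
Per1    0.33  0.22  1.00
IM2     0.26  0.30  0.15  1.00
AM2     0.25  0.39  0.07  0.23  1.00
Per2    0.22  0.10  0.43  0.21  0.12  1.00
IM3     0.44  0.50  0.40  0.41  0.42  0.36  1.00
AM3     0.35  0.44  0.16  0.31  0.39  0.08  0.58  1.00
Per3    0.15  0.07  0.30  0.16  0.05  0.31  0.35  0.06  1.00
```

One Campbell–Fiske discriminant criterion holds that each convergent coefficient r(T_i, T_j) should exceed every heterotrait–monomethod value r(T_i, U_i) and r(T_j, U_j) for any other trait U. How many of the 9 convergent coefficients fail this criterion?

7

Checking each validity diagonal entry against its comparison values:
IM (methods 1·2): 0.26 vs {0.34, 0.23, 0.33, 0.21} → fail.
IM (methods 1·3): 0.44 vs {0.34, 0.58, 0.33, 0.35} → fail.
IM (methods 2·3): 0.41 vs {0.23, 0.58, 0.21, 0.35} → fail.
AM (methods 1·2): 0.39 vs {0.34, 0.23, 0.22, 0.12} → pass.
AM (methods 1·3): 0.44 vs {0.34, 0.58, 0.22, 0.06} → fail.
AM (methods 2·3): 0.39 vs {0.23, 0.58, 0.12, 0.06} → fail.
Per (methods 1·2): 0.43 vs {0.33, 0.21, 0.22, 0.12} → pass.
Per (methods 1·3): 0.30 vs {0.33, 0.35, 0.22, 0.06} → fail.
Per (methods 2·3): 0.31 vs {0.21, 0.35, 0.12, 0.06} → fail.
7 of 9 fail.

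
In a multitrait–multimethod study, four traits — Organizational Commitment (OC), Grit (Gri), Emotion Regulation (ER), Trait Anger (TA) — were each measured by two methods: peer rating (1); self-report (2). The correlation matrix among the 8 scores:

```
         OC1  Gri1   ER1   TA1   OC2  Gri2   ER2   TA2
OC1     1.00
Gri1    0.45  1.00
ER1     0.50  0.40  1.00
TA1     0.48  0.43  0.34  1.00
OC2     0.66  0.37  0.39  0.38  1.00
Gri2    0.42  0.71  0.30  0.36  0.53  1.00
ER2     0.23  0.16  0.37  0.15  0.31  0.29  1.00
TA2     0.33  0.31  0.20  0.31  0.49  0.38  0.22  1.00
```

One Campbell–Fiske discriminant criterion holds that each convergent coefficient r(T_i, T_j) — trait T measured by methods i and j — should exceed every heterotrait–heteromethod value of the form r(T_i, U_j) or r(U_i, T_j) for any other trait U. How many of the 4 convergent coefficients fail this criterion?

2

Convergent coefficients and their comparison sets:
OC (methods 1·2): 0.66 vs {0.42, 0.37, 0.23, 0.39, 0.33, 0.38} → pass.
Gri (methods 1·2): 0.71 vs {0.37, 0.42, 0.16, 0.30, 0.31, 0.36} → pass.
ER (methods 1·2): 0.37 vs {0.39, 0.23, 0.30, 0.16, 0.20, 0.15} → fail.
TA (methods 1·2): 0.31 vs {0.38, 0.33, 0.36, 0.31, 0.15, 0.20} → fail.
2 of 4 fail.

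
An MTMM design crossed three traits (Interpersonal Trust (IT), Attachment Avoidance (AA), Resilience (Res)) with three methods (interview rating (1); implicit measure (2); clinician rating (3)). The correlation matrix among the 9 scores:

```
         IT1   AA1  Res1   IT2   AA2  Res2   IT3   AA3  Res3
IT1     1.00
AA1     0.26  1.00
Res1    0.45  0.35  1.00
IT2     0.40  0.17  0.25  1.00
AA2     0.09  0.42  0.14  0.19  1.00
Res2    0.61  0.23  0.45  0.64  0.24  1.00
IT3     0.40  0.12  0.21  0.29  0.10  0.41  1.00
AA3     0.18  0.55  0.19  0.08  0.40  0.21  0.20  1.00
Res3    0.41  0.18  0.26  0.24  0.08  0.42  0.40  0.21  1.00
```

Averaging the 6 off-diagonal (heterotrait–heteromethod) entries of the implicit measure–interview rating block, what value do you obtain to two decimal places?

HTHM values (method 2 × method 1): 0.17, 0.25, 0.09, 0.14, 0.61, 0.23; mean = 1.49/6 = 0.25.

0.25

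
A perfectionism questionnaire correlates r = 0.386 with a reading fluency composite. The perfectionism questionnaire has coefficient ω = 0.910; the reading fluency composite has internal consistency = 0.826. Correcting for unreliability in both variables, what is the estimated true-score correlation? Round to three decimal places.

0.445

r_true = r_obs / √(r_xx · r_yy) = 0.386 / √(0.910 × 0.826) = 0.386 / √0.751660 = 0.386 / 0.8670 ≈ 0.445.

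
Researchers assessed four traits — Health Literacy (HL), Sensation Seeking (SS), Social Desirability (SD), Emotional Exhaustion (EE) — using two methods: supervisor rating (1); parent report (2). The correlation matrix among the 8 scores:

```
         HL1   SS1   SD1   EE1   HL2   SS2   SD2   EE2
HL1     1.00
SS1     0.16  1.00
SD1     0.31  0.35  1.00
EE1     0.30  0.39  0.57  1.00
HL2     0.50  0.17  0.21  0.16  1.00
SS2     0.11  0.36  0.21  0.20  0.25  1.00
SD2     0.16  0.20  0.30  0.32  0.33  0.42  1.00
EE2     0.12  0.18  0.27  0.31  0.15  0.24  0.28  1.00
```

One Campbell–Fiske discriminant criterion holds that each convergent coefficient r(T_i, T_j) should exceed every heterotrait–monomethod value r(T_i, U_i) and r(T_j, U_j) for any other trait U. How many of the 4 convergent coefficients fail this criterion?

Checking each validity diagonal entry against its comparison values:
HL (methods 1·2): 0.50 vs {0.16, 0.25, 0.31, 0.33, 0.30, 0.15} → pass.
SS (methods 1·2): 0.36 vs {0.16, 0.25, 0.35, 0.42, 0.39, 0.24} → fail.
SD (methods 1·2): 0.30 vs {0.31, 0.33, 0.35, 0.42, 0.57, 0.28} → fail.
EE (methods 1·2): 0.31 vs {0.30, 0.15, 0.39, 0.24, 0.57, 0.28} → fail.
3 of 4 fail.

3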